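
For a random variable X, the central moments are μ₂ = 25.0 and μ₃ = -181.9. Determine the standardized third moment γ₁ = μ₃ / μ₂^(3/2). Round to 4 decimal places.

σ = √μ₂ = √25.0 = 5.00000
σ³ = μ₂^(3/2) = 125.00000
γ₁ = μ₃/σ³ = -181.9 / 125.00000 ≈ -1.4552

-1.4552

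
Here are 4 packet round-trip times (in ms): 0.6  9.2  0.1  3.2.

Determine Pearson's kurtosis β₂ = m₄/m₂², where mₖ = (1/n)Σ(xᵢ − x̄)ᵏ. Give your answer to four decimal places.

2.0220

x̄ = 3.2750
Σ(xᵢ − x̄)² = 52.3475 ⇒ m₂ = 13.08687
Σ(xᵢ − x̄)⁴ = 1385.2269 ⇒ m₄ = 346.30673
m₂² = 171.26630
β₂ = m₄/m₂² = 346.30673 / 171.26630 ≈ 2.0220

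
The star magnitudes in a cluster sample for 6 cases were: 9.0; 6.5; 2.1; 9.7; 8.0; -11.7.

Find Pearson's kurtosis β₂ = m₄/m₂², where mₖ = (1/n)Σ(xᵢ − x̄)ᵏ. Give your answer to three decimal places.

3.410

x̄ = 3.9333
Σ(xᵢ − x̄)² = 329.8133 ⇒ m₂ = 54.96889
Σ(xᵢ − x̄)⁴ = 61824.9611 ⇒ m₄ = 10304.16019
m₂² = 3021.57875
β₂ = m₄/m₂² = 10304.16019 / 3021.57875 ≈ 3.410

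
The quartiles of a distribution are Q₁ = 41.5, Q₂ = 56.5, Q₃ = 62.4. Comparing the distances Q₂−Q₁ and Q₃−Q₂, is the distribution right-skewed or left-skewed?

left-skewed

Q₂ − Q₁ = 15.0;  Q₃ − Q₂ = 5.9
Q₂ − Q₁ > Q₃ − Q₂ ⇒ the lower half is more spread out ⇒ left-skewed.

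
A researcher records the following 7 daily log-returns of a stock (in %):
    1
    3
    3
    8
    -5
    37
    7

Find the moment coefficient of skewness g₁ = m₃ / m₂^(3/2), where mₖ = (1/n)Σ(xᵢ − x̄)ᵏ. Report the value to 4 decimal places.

x̄ = (1 + 3 + 3 + 8 - 5 + 37 + 7) / 7 = 7.7143
deviations (xᵢ − x̄): -6.7143, -4.7143, -4.7143, 0.2857, -12.7143, 29.2857, -0.7143
Σ(xᵢ − x̄)² = 1109.4286 ⇒ m₂ = 1109.4286/7 = 158.48980
Σ(xᵢ − x̄)³ = 22549.1020 ⇒ m₃ = 22549.1020/7 = 3221.30029
m₂^(3/2) = 158.48980^(1.5) = 1995.27132
g₁ = m₃ / m₂^(3/2) = 3221.30029 / 1995.27132 ≈ 1.6145

1.6145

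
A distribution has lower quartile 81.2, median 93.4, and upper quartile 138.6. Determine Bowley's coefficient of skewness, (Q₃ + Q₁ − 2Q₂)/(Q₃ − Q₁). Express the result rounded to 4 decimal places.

numerator: Q₃ + Q₁ − 2Q₂ = 138.6 + 81.2 − 2×93.4 = 33.0000
denominator: Q₃ − Q₁ = 138.6 − 81.2 = 57.4000
Bowley skewness = 33.0000 / 57.4000 ≈ 0.5749

0.5749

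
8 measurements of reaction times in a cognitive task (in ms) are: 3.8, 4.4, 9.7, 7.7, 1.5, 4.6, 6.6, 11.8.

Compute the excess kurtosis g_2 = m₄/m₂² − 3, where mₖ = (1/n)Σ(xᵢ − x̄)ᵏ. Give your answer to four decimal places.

x̄ = 6.2625
Σ(xᵢ − x̄)² = 79.6388 ⇒ m₂ = 9.95484
Σ(xᵢ − x̄)⁴ = 1655.0752 ⇒ m₄ = 206.88441
m₂² = 99.09891
g_2 = m₄/m₂² − 3 = 2.08766 − 3 ≈ -0.9123

-0.9123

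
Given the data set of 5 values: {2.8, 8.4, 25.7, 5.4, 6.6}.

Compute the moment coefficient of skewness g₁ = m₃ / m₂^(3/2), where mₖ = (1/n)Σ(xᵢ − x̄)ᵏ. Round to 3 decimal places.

x̄ = (2.8 + 8.4 + 25.7 + 5.4 + 6.6) / 5 = 9.7800
deviations (xᵢ − x̄): -6.9800, -1.3800, 15.9200, -4.3800, -3.1800
Σ(xᵢ − x̄)² = 333.3680 ⇒ m₂ = 333.3680/5 = 66.67360
Σ(xᵢ − x̄)³ = 3575.9851 ⇒ m₃ = 3575.9851/5 = 715.19702
m₂^(3/2) = 66.67360^(1.5) = 544.41597
g₁ = m₃ / m₂^(3/2) = 715.19702 / 544.41597 ≈ 1.314

1.314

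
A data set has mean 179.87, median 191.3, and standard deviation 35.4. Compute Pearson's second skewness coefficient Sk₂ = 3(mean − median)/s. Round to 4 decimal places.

Sk₂ = 3(179.87 − 191.3) / 35.4 = 3 × -11.4300 / 35.4
    = -34.2900 / 35.4 ≈ -0.9686

-0.9686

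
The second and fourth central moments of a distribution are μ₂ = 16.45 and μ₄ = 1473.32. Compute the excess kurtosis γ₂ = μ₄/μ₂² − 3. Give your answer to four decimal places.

μ₂² = 16.45² = 270.60250
μ₄/μ₂² = 1473.32 / 270.60250 = 5.44459
γ₂ = 5.44459 − 3 ≈ 2.4446

2.4446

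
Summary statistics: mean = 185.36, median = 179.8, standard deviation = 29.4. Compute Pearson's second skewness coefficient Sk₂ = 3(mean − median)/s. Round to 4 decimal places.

0.5673

Sk₂ = 3(185.36 − 179.8) / 29.4 = 3 × 5.5600 / 29.4
    = 16.6800 / 29.4 ≈ 0.5673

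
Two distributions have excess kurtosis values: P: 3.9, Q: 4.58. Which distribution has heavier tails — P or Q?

Higher excess kurtosis ⇒ heavier tails relative to the normal distribution.
3.9 vs 4.58: the larger is 4.58, so Q has heavier tails.

Q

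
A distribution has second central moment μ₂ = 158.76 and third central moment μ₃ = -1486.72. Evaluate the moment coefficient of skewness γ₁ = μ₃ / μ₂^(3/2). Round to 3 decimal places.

σ = √μ₂ = √158.76 = 12.60000
σ³ = μ₂^(3/2) = 2000.37600
γ₁ = μ₃/σ³ = -1486.72 / 2000.37600 ≈ -0.743

-0.743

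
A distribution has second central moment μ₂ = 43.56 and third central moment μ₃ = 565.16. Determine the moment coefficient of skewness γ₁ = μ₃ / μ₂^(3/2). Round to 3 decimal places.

σ = √μ₂ = √43.56 = 6.60000
σ³ = μ₂^(3/2) = 287.49600
γ₁ = μ₃/σ³ = 565.16 / 287.49600 ≈ 1.966

1.966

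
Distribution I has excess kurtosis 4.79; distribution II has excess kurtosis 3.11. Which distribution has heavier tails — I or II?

Higher excess kurtosis ⇒ heavier tails relative to the normal distribution.
4.79 vs 3.11: the larger is 4.79, so I has heavier tails.

I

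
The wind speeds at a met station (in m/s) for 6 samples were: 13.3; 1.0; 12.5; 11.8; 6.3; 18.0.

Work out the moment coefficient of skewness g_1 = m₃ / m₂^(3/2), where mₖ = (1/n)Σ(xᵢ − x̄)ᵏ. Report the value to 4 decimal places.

-0.4846

x̄ = (13.3 + 1.0 + 12.5 + 11.8 + 6.3 + 18.0) / 6 = 10.4833
deviations (xᵢ − x̄): 2.8167, -9.4833, 2.0167, 1.3167, -4.1833, 7.5167
Σ(xᵢ − x̄)² = 177.6683 ⇒ m₂ = 177.6683/6 = 29.61139
Σ(xᵢ − x̄)³ = -468.5556 ⇒ m₃ = -468.5556/6 = -78.09259
m₂^(3/2) = 29.61139^(1.5) = 161.13436
g_1 = m₃ / m₂^(3/2) = -78.09259 / 161.13436 ≈ -0.4846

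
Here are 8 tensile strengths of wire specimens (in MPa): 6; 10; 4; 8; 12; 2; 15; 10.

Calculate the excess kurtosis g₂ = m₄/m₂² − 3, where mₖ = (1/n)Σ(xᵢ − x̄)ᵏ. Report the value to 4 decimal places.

x̄ = 8.3750
Σ(xᵢ − x̄)² = 127.8750 ⇒ m₂ = 15.98438
Σ(xᵢ − x̄)⁴ = 4162.8691 ⇒ m₄ = 520.35864
m₂² = 255.50024
g₂ = m₄/m₂² − 3 = 2.03663 − 3 ≈ -0.9634

-0.9634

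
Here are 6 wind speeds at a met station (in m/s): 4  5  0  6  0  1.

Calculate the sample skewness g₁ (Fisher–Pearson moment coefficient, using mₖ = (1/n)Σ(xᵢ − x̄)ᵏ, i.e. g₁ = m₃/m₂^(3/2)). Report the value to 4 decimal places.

x̄ = (4 + 5 + 0 + 6 + 0 + 1) / 6 = 2.6667
deviations (xᵢ − x̄): 1.3333, 2.3333, -2.6667, 3.3333, -2.6667, -1.6667
Σ(xᵢ − x̄)² = 35.3333 ⇒ m₂ = 35.3333/6 = 5.88889
Σ(xᵢ − x̄)³ = 9.5556 ⇒ m₃ = 9.5556/6 = 1.59259
m₂^(3/2) = 5.88889^(1.5) = 14.29059
g₁ = m₃ / m₂^(3/2) = 1.59259 / 14.29059 ≈ 0.1114

0.1114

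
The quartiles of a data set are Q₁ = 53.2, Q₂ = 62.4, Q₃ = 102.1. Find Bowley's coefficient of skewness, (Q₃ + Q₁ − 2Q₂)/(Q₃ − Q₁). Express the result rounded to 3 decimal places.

0.624

numerator: Q₃ + Q₁ − 2Q₂ = 102.1 + 53.2 − 2×62.4 = 30.5000
denominator: Q₃ − Q₁ = 102.1 − 53.2 = 48.9000
Bowley skewness = 30.5000 / 48.9000 ≈ 0.624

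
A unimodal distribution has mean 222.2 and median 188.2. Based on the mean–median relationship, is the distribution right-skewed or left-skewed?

mean − median = 222.2 − 188.2 = 34.0
mean > median ⇒ the longer tail is on the right ⇒ right-skewed (positively skewed).

right-skewed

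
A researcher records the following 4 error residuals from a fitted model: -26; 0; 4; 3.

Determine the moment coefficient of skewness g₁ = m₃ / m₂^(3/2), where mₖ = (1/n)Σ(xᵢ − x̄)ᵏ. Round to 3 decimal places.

-1.107

x̄ = (-26 + 0 + 4 + 3) / 4 = -4.7500
deviations (xᵢ − x̄): -21.2500, 4.7500, 8.7500, 7.7500
Σ(xᵢ − x̄)² = 610.7500 ⇒ m₂ = 610.7500/4 = 152.68750
Σ(xᵢ − x̄)³ = -8353.1250 ⇒ m₃ = -8353.1250/4 = -2088.28125
m₂^(3/2) = 152.68750^(1.5) = 1886.71033
g₁ = m₃ / m₂^(3/2) = -2088.28125 / 1886.71033 ≈ -1.107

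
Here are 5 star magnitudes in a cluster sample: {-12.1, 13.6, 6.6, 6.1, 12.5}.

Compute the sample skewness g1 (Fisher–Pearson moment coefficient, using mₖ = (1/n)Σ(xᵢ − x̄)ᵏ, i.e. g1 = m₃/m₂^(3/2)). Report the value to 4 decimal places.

x̄ = (-12.1 + 13.6 + 6.6 + 6.1 + 12.5) / 5 = 5.3400
deviations (xᵢ − x̄): -17.4400, 8.2600, 1.2600, 0.7600, 7.1600
Σ(xᵢ − x̄)² = 425.8120 ⇒ m₂ = 425.8120/5 = 85.16240
Σ(xᵢ − x̄)³ = -4371.3778 ⇒ m₃ = -4371.3778/5 = -874.27555
m₂^(3/2) = 85.16240^(1.5) = 785.90823
g1 = m₃ / m₂^(3/2) = -874.27555 / 785.90823 ≈ -1.1124

-1.1124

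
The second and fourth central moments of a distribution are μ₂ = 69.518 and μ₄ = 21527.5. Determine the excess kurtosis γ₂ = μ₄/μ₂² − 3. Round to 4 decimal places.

μ₂² = 69.518² = 4832.75232
μ₄/μ₂² = 21527.5 / 4832.75232 = 4.45450
γ₂ = 4.45450 − 3 ≈ 1.4545

1.4545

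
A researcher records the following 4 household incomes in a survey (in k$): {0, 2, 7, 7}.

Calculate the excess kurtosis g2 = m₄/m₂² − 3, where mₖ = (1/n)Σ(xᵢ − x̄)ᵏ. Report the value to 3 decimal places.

x̄ = 4.0000
Σ(xᵢ − x̄)² = 38.0000 ⇒ m₂ = 9.50000
Σ(xᵢ − x̄)⁴ = 434.0000 ⇒ m₄ = 108.50000
m₂² = 90.25000
g2 = m₄/m₂² − 3 = 1.20222 − 3 ≈ -1.798

-1.798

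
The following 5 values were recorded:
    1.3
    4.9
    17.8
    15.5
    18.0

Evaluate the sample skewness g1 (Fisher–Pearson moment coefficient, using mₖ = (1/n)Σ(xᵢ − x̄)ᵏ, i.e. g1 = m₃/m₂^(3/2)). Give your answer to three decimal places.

-0.442

x̄ = (1.3 + 4.9 + 17.8 + 15.5 + 18.0) / 5 = 11.5000
deviations (xᵢ − x̄): -10.2000, -6.6000, 6.3000, 4.0000, 6.5000
Σ(xᵢ − x̄)² = 245.5400 ⇒ m₂ = 245.5400/5 = 49.10800
Σ(xᵢ − x̄)³ = -760.0320 ⇒ m₃ = -760.0320/5 = -152.00640
m₂^(3/2) = 49.10800^(1.5) = 344.13462
g1 = m₃ / m₂^(3/2) = -152.00640 / 344.13462 ≈ -0.442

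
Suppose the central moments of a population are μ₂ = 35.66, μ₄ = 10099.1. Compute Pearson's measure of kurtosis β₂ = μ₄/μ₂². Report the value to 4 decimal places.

μ₂² = 35.66² = 1271.63560
μ₄/μ₂² = 10099.1 / 1271.63560 = 7.94182
β₂ ≈ 7.9418

7.9418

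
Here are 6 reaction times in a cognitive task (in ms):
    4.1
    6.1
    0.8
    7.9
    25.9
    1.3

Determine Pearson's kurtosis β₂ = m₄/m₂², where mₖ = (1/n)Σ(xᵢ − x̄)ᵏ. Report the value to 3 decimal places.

x̄ = 7.6833
Σ(xᵢ − x̄)² = 435.3683 ⇒ m₂ = 72.56139
Σ(xᵢ − x̄)⁴ = 114198.7584 ⇒ m₄ = 19033.12641
m₂² = 5265.15516
β₂ = m₄/m₂² = 19033.12641 / 5265.15516 ≈ 3.615

3.615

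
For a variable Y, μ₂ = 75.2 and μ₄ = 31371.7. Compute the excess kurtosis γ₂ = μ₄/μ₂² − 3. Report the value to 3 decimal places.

μ₂² = 75.2² = 5655.04000
μ₄/μ₂² = 31371.7 / 5655.04000 = 5.54756
γ₂ = 5.54756 − 3 ≈ 2.548

2.548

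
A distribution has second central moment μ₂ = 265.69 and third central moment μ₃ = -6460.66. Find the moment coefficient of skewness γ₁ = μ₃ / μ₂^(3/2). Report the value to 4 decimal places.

-1.4918

σ = √μ₂ = √265.69 = 16.30000
σ³ = μ₂^(3/2) = 4330.74700
γ₁ = μ₃/σ³ = -6460.66 / 4330.74700 ≈ -1.4918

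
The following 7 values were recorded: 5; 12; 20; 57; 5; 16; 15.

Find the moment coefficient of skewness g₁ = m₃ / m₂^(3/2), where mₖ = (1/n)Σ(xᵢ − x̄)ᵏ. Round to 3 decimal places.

1.630

x̄ = (5 + 12 + 20 + 57 + 5 + 16 + 15) / 7 = 18.5714
deviations (xᵢ − x̄): -13.5714, -6.5714, 1.4286, 38.4286, -13.5714, -2.5714, -3.5714
Σ(xᵢ − x̄)² = 1909.7143 ⇒ m₂ = 1909.7143/7 = 272.81633
Σ(xᵢ − x̄)³ = 51406.8980 ⇒ m₃ = 51406.8980/7 = 7343.84257
m₂^(3/2) = 272.81633^(1.5) = 4506.14887
g₁ = m₃ / m₂^(3/2) = 7343.84257 / 4506.14887 ≈ 1.630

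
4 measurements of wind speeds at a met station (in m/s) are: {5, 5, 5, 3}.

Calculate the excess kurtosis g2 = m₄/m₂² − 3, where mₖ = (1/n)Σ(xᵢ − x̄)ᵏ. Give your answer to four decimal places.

-0.6667

x̄ = 4.5000
Σ(xᵢ − x̄)² = 3.0000 ⇒ m₂ = 0.75000
Σ(xᵢ − x̄)⁴ = 5.2500 ⇒ m₄ = 1.31250
m₂² = 0.56250
g2 = m₄/m₂² − 3 = 2.33333 − 3 ≈ -0.6667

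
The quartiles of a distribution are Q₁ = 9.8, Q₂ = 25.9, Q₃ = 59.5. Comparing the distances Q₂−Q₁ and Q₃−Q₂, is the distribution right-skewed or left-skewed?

Q₂ − Q₁ = 16.1;  Q₃ − Q₂ = 33.6
Q₃ − Q₂ > Q₂ − Q₁ ⇒ the upper half is more spread out ⇒ right-skewed.

right-skewed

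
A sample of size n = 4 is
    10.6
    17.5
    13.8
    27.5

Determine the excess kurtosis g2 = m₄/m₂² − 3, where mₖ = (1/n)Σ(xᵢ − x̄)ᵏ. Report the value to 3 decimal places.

x̄ = 17.3500
Σ(xᵢ − x̄)² = 161.2100 ⇒ m₂ = 40.30250
Σ(xᵢ − x̄)⁴ = 12848.4004 ⇒ m₄ = 3212.10011
m₂² = 1624.29151
g2 = m₄/m₂² − 3 = 1.97754 − 3 ≈ -1.022

-1.022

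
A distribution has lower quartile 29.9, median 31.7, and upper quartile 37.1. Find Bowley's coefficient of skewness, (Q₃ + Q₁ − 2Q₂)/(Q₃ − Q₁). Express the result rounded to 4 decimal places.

0.5000

numerator: Q₃ + Q₁ − 2Q₂ = 37.1 + 29.9 − 2×31.7 = 3.6000
denominator: Q₃ − Q₁ = 37.1 − 29.9 = 7.2000
Bowley skewness = 3.6000 / 7.2000 ≈ 0.5000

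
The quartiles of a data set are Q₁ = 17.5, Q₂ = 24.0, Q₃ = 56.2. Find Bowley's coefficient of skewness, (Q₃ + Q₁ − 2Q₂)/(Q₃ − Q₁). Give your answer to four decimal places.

0.6641

numerator: Q₃ + Q₁ − 2Q₂ = 56.2 + 17.5 − 2×24.0 = 25.7000
denominator: Q₃ − Q₁ = 56.2 − 17.5 = 38.7000
Bowley skewness = 25.7000 / 38.7000 ≈ 0.6641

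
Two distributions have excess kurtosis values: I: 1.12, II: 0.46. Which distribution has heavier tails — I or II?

Higher excess kurtosis ⇒ heavier tails relative to the normal distribution.
1.12 vs 0.46: the larger is 1.12, so I has heavier tails.

I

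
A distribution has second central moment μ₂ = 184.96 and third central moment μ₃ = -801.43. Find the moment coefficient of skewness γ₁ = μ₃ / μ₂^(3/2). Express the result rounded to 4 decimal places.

σ = √μ₂ = √184.96 = 13.60000
σ³ = μ₂^(3/2) = 2515.45600
γ₁ = μ₃/σ³ = -801.43 / 2515.45600 ≈ -0.3186

-0.3186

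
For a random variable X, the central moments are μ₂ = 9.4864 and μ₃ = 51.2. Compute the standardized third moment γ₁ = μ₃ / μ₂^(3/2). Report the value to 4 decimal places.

1.7523

σ = √μ₂ = √9.4864 = 3.08000
σ³ = μ₂^(3/2) = 29.21811
γ₁ = μ₃/σ³ = 51.2 / 29.21811 ≈ 1.7523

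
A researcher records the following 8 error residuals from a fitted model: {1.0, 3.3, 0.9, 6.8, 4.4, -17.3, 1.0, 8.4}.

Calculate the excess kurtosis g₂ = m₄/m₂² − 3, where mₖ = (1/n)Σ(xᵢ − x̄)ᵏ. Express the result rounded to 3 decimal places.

1.866

x̄ = 1.0625
Σ(xᵢ − x̄)² = 440.1188 ⇒ m₂ = 55.01484
Σ(xᵢ − x̄)⁴ = 117822.7230 ⇒ m₄ = 14727.84037
m₂² = 3026.63303
g₂ = m₄/m₂² − 3 = 4.86608 − 3 ≈ 1.866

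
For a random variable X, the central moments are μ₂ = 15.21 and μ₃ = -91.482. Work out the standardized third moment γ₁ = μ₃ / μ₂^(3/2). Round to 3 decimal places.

-1.542

σ = √μ₂ = √15.21 = 3.90000
σ³ = μ₂^(3/2) = 59.31900
γ₁ = μ₃/σ³ = -91.482 / 59.31900 ≈ -1.542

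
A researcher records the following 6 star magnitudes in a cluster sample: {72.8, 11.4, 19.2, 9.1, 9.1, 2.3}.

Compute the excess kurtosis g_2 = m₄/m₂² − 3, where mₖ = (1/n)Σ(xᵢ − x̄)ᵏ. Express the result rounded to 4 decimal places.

0.8952

x̄ = 20.6500
Σ(xᵢ − x̄)² = 3410.8150 ⇒ m₂ = 568.46917
Σ(xᵢ − x̄)⁴ = 7552646.4004 ⇒ m₄ = 1258774.40007
m₂² = 323157.19345
g_2 = m₄/m₂² − 3 = 3.89524 − 3 ≈ 0.8952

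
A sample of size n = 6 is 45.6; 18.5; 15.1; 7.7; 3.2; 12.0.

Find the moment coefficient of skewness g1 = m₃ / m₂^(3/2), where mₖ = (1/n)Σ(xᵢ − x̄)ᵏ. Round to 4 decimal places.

x̄ = (45.6 + 18.5 + 15.1 + 7.7 + 3.2 + 12.0) / 6 = 17.0167
deviations (xᵢ − x̄): 28.5833, 1.4833, -1.9167, -9.3167, -13.8167, -5.0167
Σ(xᵢ − x̄)² = 1125.7483 ⇒ m₂ = 1125.7483/6 = 187.62472
Σ(xᵢ − x̄)³ = 19776.4556 ⇒ m₃ = 19776.4556/6 = 3296.07593
m₂^(3/2) = 187.62472^(1.5) = 2570.01166
g1 = m₃ / m₂^(3/2) = 3296.07593 / 2570.01166 ≈ 1.2825

1.2825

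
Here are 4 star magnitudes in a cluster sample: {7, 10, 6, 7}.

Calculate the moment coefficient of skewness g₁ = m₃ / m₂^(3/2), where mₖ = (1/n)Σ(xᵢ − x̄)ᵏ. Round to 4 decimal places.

0.8889

x̄ = (7 + 10 + 6 + 7) / 4 = 7.5000
deviations (xᵢ − x̄): -0.5000, 2.5000, -1.5000, -0.5000
Σ(xᵢ − x̄)² = 9.0000 ⇒ m₂ = 9.0000/4 = 2.25000
Σ(xᵢ − x̄)³ = 12.0000 ⇒ m₃ = 12.0000/4 = 3.00000
m₂^(3/2) = 2.25000^(1.5) = 3.37500
g₁ = m₃ / m₂^(3/2) = 3.00000 / 3.37500 ≈ 0.8889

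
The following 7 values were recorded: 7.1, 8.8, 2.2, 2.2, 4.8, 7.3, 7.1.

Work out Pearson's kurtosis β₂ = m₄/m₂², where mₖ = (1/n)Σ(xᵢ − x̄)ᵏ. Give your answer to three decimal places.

x̄ = 5.6429
Σ(xᵢ − x̄)² = 41.3771 ⇒ m₂ = 5.91102
Σ(xᵢ − x̄)⁴ = 397.4142 ⇒ m₄ = 56.77346
m₂² = 34.94016
β₂ = m₄/m₂² = 56.77346 / 34.94016 ≈ 1.625

1.625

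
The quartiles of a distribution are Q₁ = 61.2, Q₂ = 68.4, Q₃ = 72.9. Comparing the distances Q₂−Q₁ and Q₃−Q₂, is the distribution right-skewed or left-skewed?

Q₂ − Q₁ = 7.2;  Q₃ − Q₂ = 4.5
Q₂ − Q₁ > Q₃ − Q₂ ⇒ the lower half is more spread out ⇒ left-skewed.

left-skewed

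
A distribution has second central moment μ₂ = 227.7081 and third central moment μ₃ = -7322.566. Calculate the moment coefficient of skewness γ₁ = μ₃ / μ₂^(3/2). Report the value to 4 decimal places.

-2.1311

σ = √μ₂ = √227.7081 = 15.09000
σ³ = μ₂^(3/2) = 3436.11523
γ₁ = μ₃/σ³ = -7322.566 / 3436.11523 ≈ -2.1311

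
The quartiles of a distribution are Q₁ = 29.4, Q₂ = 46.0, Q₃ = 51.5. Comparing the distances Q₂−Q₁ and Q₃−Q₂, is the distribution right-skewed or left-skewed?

Q₂ − Q₁ = 16.6;  Q₃ − Q₂ = 5.5
Q₂ − Q₁ > Q₃ − Q₂ ⇒ the lower half is more spread out ⇒ left-skewed.

left-skewed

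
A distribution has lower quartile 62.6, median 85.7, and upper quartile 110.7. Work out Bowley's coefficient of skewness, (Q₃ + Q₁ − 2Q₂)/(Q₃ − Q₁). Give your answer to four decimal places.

0.0395

numerator: Q₃ + Q₁ − 2Q₂ = 110.7 + 62.6 − 2×85.7 = 1.9000
denominator: Q₃ − Q₁ = 110.7 − 62.6 = 48.1000
Bowley skewness = 1.9000 / 48.1000 ≈ 0.0395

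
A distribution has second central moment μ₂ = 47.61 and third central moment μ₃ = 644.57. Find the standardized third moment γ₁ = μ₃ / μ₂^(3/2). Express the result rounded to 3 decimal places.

1.962

σ = √μ₂ = √47.61 = 6.90000
σ³ = μ₂^(3/2) = 328.50900
γ₁ = μ₃/σ³ = 644.57 / 328.50900 ≈ 1.962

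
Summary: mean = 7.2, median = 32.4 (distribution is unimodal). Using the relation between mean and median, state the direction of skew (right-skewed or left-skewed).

mean − median = 7.2 − 32.4 = -25.2
mean < median ⇒ the longer tail is on the left ⇒ left-skewed (negatively skewed).

left-skewed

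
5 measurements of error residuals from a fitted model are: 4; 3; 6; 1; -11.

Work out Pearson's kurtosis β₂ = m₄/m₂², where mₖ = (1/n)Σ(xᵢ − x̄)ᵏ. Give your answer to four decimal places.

x̄ = 0.6000
Σ(xᵢ − x̄)² = 181.2000 ⇒ m₂ = 36.24000
Σ(xᵢ − x̄)⁴ = 19123.5360 ⇒ m₄ = 3824.70720
m₂² = 1313.33760
β₂ = m₄/m₂² = 3824.70720 / 1313.33760 ≈ 2.9122

2.9122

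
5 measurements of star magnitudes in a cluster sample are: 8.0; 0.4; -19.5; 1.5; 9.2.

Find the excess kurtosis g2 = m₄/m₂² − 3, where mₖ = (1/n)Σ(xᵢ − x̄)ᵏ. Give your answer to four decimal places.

x̄ = -0.0800
Σ(xᵢ − x̄)² = 531.2680 ⇒ m₂ = 106.25360
Σ(xᵢ − x̄)⁴ = 153916.8421 ⇒ m₄ = 30783.36843
m₂² = 11289.82751
g2 = m₄/m₂² − 3 = 2.72665 − 3 ≈ -0.2734

-0.2734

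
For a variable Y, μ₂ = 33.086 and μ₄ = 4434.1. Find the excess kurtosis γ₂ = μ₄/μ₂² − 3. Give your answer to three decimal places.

1.051

μ₂² = 33.086² = 1094.68340
μ₄/μ₂² = 4434.1 / 1094.68340 = 4.05058
γ₂ = 4.05058 − 3 ≈ 1.051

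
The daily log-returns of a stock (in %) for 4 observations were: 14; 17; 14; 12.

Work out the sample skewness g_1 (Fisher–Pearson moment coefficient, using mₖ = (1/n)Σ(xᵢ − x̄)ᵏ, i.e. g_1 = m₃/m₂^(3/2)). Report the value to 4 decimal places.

x̄ = (14 + 17 + 14 + 12) / 4 = 14.2500
deviations (xᵢ − x̄): -0.2500, 2.7500, -0.2500, -2.2500
Σ(xᵢ − x̄)² = 12.7500 ⇒ m₂ = 12.7500/4 = 3.18750
Σ(xᵢ − x̄)³ = 9.3750 ⇒ m₃ = 9.3750/4 = 2.34375
m₂^(3/2) = 3.18750^(1.5) = 5.69083
g_1 = m₃ / m₂^(3/2) = 2.34375 / 5.69083 ≈ 0.4118

0.4118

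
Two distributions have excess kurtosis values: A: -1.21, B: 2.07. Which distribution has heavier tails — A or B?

Higher excess kurtosis ⇒ heavier tails relative to the normal distribution.
-1.21 vs 2.07: the larger is 2.07, so B has heavier tails. (B is leptokurtic — heavier-than-normal tails; the other is platykurtic.)

B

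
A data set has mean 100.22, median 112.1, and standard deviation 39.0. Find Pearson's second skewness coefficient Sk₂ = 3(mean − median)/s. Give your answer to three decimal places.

-0.914

Sk₂ = 3(100.22 − 112.1) / 39.0 = 3 × -11.8800 / 39.0
    = -35.6400 / 39.0 ≈ -0.914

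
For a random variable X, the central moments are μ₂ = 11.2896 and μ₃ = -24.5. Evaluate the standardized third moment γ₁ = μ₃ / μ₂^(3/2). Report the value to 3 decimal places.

σ = √μ₂ = √11.2896 = 3.36000
σ³ = μ₂^(3/2) = 37.93306
γ₁ = μ₃/σ³ = -24.5 / 37.93306 ≈ -0.646

-0.646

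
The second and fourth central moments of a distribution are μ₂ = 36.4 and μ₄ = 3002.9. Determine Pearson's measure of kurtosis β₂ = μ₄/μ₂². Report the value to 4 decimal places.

2.2664

μ₂² = 36.4² = 1324.96000
μ₄/μ₂² = 3002.9 / 1324.96000 = 2.26641
β₂ ≈ 2.2664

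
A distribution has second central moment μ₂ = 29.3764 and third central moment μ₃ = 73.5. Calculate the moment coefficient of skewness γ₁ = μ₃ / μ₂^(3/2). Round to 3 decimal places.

σ = √μ₂ = √29.3764 = 5.42000
σ³ = μ₂^(3/2) = 159.22009
γ₁ = μ₃/σ³ = 73.5 / 159.22009 ≈ 0.462

0.462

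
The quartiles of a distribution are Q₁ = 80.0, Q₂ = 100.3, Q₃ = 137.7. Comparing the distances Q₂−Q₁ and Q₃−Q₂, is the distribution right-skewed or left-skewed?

right-skewed

Q₂ − Q₁ = 20.3;  Q₃ − Q₂ = 37.4
Q₃ − Q₂ > Q₂ − Q₁ ⇒ the upper half is more spread out ⇒ right-skewed.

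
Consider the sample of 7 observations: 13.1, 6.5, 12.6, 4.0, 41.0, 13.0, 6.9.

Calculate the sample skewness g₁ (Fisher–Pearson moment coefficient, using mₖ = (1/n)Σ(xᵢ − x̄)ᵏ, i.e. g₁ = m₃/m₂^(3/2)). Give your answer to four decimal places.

x̄ = (13.1 + 6.5 + 12.6 + 4.0 + 41.0 + 13.0 + 6.9) / 7 = 13.8714
deviations (xᵢ − x̄): -0.7714, -7.3714, -1.2714, -9.8714, 27.1286, -0.8714, -6.9714
Σ(xᵢ − x̄)² = 939.3143 ⇒ m₂ = 939.3143/7 = 134.18776
Σ(xᵢ − x̄)³ = 18261.0628 ⇒ m₃ = 18261.0628/7 = 2608.72326
m₂^(3/2) = 134.18776^(1.5) = 1554.42342
g₁ = m₃ / m₂^(3/2) = 2608.72326 / 1554.42342 ≈ 1.6783

1.6783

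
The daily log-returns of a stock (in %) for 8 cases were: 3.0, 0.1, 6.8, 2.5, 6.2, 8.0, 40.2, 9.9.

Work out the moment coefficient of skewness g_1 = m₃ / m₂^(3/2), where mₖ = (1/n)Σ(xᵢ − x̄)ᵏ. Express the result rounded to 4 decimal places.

1.9865

x̄ = (3.0 + 0.1 + 6.8 + 2.5 + 6.2 + 8.0 + 40.2 + 9.9) / 8 = 9.5875
deviations (xᵢ − x̄): -6.5875, -9.4875, -2.7875, -7.0875, -3.3875, -1.5875, 30.6125, 0.3125
Σ(xᵢ − x̄)² = 1142.6288 ⇒ m₂ = 1142.6288/8 = 142.82859
Σ(xᵢ − x̄)³ = 27127.3576 ⇒ m₃ = 27127.3576/8 = 3390.91970
m₂^(3/2) = 142.82859^(1.5) = 1706.95763
g_1 = m₃ / m₂^(3/2) = 3390.91970 / 1706.95763 ≈ 1.9865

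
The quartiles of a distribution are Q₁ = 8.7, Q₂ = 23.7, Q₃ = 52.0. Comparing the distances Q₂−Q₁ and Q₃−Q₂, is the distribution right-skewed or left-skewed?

Q₂ − Q₁ = 15.0;  Q₃ − Q₂ = 28.3
Q₃ − Q₂ > Q₂ − Q₁ ⇒ the upper half is more spread out ⇒ right-skewed.

right-skewed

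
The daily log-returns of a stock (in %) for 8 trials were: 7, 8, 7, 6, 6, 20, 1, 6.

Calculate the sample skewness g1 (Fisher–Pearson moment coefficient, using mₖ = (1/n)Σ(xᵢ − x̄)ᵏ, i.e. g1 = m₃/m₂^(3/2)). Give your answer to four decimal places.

x̄ = (7 + 8 + 7 + 6 + 6 + 20 + 1 + 6) / 8 = 7.6250
deviations (xᵢ − x̄): -0.6250, 0.3750, -0.6250, -1.6250, -1.6250, 12.3750, -6.6250, -1.6250
Σ(xᵢ − x̄)² = 205.8750 ⇒ m₂ = 205.8750/8 = 25.73438
Σ(xᵢ − x̄)³ = 1591.0313 ⇒ m₃ = 1591.0313/8 = 198.87891
m₂^(3/2) = 25.73438^(1.5) = 130.54806
g1 = m₃ / m₂^(3/2) = 198.87891 / 130.54806 ≈ 1.5234

1.5234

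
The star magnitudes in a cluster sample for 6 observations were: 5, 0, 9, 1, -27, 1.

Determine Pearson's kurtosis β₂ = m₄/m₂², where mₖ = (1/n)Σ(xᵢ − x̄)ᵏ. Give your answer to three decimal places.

3.752

x̄ = -1.8333
Σ(xᵢ − x̄)² = 816.8333 ⇒ m₂ = 136.13889
Σ(xᵢ − x̄)⁴ = 417240.4861 ⇒ m₄ = 69540.08102
m₂² = 18533.79707
β₂ = m₄/m₂² = 69540.08102 / 18533.79707 ≈ 3.752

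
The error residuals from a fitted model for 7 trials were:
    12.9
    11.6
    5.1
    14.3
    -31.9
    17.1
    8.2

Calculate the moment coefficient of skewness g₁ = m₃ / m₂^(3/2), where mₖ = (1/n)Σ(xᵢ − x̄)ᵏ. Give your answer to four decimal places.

-1.8162

x̄ = (12.9 + 11.6 + 5.1 + 14.3 - 31.9 + 17.1 + 8.2) / 7 = 5.3286
deviations (xᵢ − x̄): 7.5714, 6.2714, -0.2286, 8.9714, -37.2286, 11.7714, 2.8714
Σ(xᵢ − x̄)² = 1709.9743 ⇒ m₂ = 1709.9743/7 = 244.28204
Σ(xᵢ − x̄)³ = -48539.9814 ⇒ m₃ = -48539.9814/7 = -6934.28306
m₂^(3/2) = 244.28204^(1.5) = 3818.01218
g₁ = m₃ / m₂^(3/2) = -6934.28306 / 3818.01218 ≈ -1.8162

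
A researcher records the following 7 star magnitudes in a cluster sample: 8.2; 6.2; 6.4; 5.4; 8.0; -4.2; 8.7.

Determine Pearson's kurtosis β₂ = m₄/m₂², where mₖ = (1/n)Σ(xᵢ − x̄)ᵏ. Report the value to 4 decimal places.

x̄ = 5.5286
Σ(xᵢ − x̄)² = 119.1743 ⇒ m₂ = 17.02490
Σ(xᵢ − x̄)⁴ = 9147.8753 ⇒ m₄ = 1306.83933
m₂² = 289.84715
β₂ = m₄/m₂² = 1306.83933 / 289.84715 ≈ 4.5087

4.5087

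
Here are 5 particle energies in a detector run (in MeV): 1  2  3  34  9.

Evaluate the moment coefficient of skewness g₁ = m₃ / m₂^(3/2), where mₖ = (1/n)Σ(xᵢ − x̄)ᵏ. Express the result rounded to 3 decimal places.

x̄ = (1 + 2 + 3 + 34 + 9) / 5 = 9.8000
deviations (xᵢ − x̄): -8.8000, -7.8000, -6.8000, 24.2000, -0.8000
Σ(xᵢ − x̄)² = 770.8000 ⇒ m₂ = 770.8000/5 = 154.16000
Σ(xᵢ − x̄)³ = 12701.5200 ⇒ m₃ = 12701.5200/5 = 2540.30400
m₂^(3/2) = 154.16000^(1.5) = 1914.06884
g₁ = m₃ / m₂^(3/2) = 2540.30400 / 1914.06884 ≈ 1.327

1.327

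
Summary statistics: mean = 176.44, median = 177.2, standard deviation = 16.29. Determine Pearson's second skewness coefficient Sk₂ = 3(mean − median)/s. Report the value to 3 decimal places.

-0.140

Sk₂ = 3(176.44 − 177.2) / 16.29 = 3 × -0.7600 / 16.29
    = -2.2800 / 16.29 ≈ -0.140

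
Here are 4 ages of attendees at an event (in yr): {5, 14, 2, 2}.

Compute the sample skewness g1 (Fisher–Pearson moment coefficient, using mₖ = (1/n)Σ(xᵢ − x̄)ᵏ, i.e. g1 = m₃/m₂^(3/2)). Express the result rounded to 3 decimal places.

x̄ = (5 + 14 + 2 + 2) / 4 = 5.7500
deviations (xᵢ − x̄): -0.7500, 8.2500, -3.7500, -3.7500
Σ(xᵢ − x̄)² = 96.7500 ⇒ m₂ = 96.7500/4 = 24.18750
Σ(xᵢ − x̄)³ = 455.6250 ⇒ m₃ = 455.6250/4 = 113.90625
m₂^(3/2) = 24.18750^(1.5) = 118.95603
g1 = m₃ / m₂^(3/2) = 113.90625 / 118.95603 ≈ 0.958

0.958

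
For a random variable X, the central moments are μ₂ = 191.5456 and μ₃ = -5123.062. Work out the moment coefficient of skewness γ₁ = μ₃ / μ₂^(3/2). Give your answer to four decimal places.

σ = √μ₂ = √191.5456 = 13.84000
σ³ = μ₂^(3/2) = 2650.99110
γ₁ = μ₃/σ³ = -5123.062 / 2650.99110 ≈ -1.9325

-1.9325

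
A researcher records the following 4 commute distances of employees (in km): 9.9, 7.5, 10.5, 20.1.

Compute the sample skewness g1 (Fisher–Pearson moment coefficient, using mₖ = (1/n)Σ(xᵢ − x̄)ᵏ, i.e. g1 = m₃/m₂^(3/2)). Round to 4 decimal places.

x̄ = (9.9 + 7.5 + 10.5 + 20.1) / 4 = 12.0000
deviations (xᵢ − x̄): -2.1000, -4.5000, -1.5000, 8.1000
Σ(xᵢ − x̄)² = 92.5200 ⇒ m₂ = 92.5200/4 = 23.13000
Σ(xᵢ − x̄)³ = 427.6800 ⇒ m₃ = 427.6800/4 = 106.92000
m₂^(3/2) = 23.13000^(1.5) = 111.24063
g1 = m₃ / m₂^(3/2) = 106.92000 / 111.24063 ≈ 0.9612

0.9612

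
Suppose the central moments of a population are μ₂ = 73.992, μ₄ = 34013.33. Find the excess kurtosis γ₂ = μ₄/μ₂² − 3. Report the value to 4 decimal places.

μ₂² = 73.992² = 5474.81606
μ₄/μ₂² = 34013.33 / 5474.81606 = 6.21269
γ₂ = 6.21269 − 3 ≈ 3.2127

3.2127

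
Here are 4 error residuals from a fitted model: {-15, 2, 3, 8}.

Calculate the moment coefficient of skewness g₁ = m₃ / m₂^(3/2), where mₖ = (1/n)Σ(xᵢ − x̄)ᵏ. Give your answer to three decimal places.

-0.910

x̄ = (-15 + 2 + 3 + 8) / 4 = -0.5000
deviations (xᵢ − x̄): -14.5000, 2.5000, 3.5000, 8.5000
Σ(xᵢ − x̄)² = 301.0000 ⇒ m₂ = 301.0000/4 = 75.25000
Σ(xᵢ − x̄)³ = -2376.0000 ⇒ m₃ = -2376.0000/4 = -594.00000
m₂^(3/2) = 75.25000^(1.5) = 652.76935
g₁ = m₃ / m₂^(3/2) = -594.00000 / 652.76935 ≈ -0.910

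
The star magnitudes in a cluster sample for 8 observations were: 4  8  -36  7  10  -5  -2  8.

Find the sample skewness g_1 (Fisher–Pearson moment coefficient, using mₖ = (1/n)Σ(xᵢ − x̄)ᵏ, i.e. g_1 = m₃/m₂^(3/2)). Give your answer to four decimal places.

-1.7772

x̄ = (4 + 8 - 36 + 7 + 10 - 5 - 2 + 8) / 8 = -0.7500
deviations (xᵢ − x̄): 4.7500, 8.7500, -35.2500, 7.7500, 10.7500, -4.2500, -1.2500, 8.7500
Σ(xᵢ − x̄)² = 1613.5000 ⇒ m₂ = 1613.5000/8 = 201.68750
Σ(xᵢ − x̄)³ = -40724.2500 ⇒ m₃ = -40724.2500/8 = -5090.53125
m₂^(3/2) = 201.68750^(1.5) = 2864.29981
g_1 = m₃ / m₂^(3/2) = -5090.53125 / 2864.29981 ≈ -1.7772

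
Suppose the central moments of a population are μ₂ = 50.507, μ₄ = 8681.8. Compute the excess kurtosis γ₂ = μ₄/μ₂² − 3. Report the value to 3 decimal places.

μ₂² = 50.507² = 2550.95705
μ₄/μ₂² = 8681.8 / 2550.95705 = 3.40335
γ₂ = 3.40335 − 3 ≈ 0.403

0.403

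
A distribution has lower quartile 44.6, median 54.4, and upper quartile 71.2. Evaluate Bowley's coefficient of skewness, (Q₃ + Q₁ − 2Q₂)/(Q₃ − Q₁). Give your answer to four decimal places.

0.2632

numerator: Q₃ + Q₁ − 2Q₂ = 71.2 + 44.6 − 2×54.4 = 7.0000
denominator: Q₃ − Q₁ = 71.2 − 44.6 = 26.6000
Bowley skewness = 7.0000 / 26.6000 ≈ 0.2632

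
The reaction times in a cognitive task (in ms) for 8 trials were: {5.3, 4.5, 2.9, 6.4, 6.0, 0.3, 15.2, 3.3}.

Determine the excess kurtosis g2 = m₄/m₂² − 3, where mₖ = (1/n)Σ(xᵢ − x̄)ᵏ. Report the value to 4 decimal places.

x̄ = 5.4875
Σ(xᵢ − x̄)² = 134.8287 ⇒ m₂ = 16.85359
Σ(xᵢ − x̄)⁴ = 9692.2439 ⇒ m₄ = 1211.53048
m₂² = 284.04362
g2 = m₄/m₂² − 3 = 4.26530 − 3 ≈ 1.2653

1.2653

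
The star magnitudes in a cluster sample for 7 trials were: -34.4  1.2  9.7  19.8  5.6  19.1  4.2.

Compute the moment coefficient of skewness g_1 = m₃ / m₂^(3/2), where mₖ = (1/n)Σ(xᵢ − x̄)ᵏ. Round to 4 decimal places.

-1.3869

x̄ = (-34.4 + 1.2 + 9.7 + 19.8 + 5.6 + 19.1 + 4.2) / 7 = 3.6000
deviations (xᵢ − x̄): -38.0000, -2.4000, 6.1000, 16.2000, 2.0000, 15.5000, 0.6000
Σ(xᵢ − x̄)² = 1994.0200 ⇒ m₂ = 1994.0200/7 = 284.86000
Σ(xᵢ − x̄)³ = -46675.2240 ⇒ m₃ = -46675.2240/7 = -6667.88914
m₂^(3/2) = 284.86000^(1.5) = 4807.80899
g_1 = m₃ / m₂^(3/2) = -6667.88914 / 4807.80899 ≈ -1.3869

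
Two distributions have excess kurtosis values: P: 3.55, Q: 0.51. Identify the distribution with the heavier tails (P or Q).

Higher excess kurtosis ⇒ heavier tails relative to the normal distribution.
3.55 vs 0.51: the larger is 3.55, so P has heavier tails.

P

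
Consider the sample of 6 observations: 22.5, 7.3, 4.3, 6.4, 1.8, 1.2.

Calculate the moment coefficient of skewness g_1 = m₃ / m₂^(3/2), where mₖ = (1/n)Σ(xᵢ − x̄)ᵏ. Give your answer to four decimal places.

1.4195

x̄ = (22.5 + 7.3 + 4.3 + 6.4 + 1.8 + 1.2) / 6 = 7.2500
deviations (xᵢ − x̄): 15.2500, 0.0500, -2.9500, -0.8500, -5.4500, -6.0500
Σ(xᵢ − x̄)² = 308.2950 ⇒ m₂ = 308.2950/6 = 51.38250
Σ(xᵢ − x̄)³ = 3136.9680 ⇒ m₃ = 3136.9680/6 = 522.82800
m₂^(3/2) = 51.38250^(1.5) = 368.31792
g_1 = m₃ / m₂^(3/2) = 522.82800 / 368.31792 ≈ 1.4195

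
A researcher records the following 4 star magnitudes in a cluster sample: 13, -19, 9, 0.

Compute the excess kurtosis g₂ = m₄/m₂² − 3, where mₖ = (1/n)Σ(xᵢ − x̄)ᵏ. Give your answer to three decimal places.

-1.065

x̄ = 0.7500
Σ(xᵢ − x̄)² = 608.7500 ⇒ m₂ = 152.18750
Σ(xᵢ − x̄)⁴ = 179300.3281 ⇒ m₄ = 44825.08203
m₂² = 23161.03516
g₂ = m₄/m₂² − 3 = 1.93537 − 3 ≈ -1.065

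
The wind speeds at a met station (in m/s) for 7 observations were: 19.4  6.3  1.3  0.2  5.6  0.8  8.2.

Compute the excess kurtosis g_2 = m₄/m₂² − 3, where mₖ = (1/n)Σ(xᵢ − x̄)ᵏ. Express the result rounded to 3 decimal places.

0.411

x̄ = 5.9714
Σ(xᵢ − x̄)² = 267.4143 ⇒ m₂ = 38.20204
Σ(xᵢ − x̄)⁴ = 34843.3045 ⇒ m₄ = 4977.61493
m₂² = 1459.39592
g_2 = m₄/m₂² − 3 = 3.41074 − 3 ≈ 0.411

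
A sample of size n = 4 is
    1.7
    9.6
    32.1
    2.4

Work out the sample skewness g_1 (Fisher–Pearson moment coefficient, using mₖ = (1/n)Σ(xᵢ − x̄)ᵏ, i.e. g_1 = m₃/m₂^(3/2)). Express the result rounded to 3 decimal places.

x̄ = (1.7 + 9.6 + 32.1 + 2.4) / 4 = 11.4500
deviations (xᵢ − x̄): -9.7500, -1.8500, 20.6500, -9.0500
Σ(xᵢ − x̄)² = 606.8100 ⇒ m₂ = 606.8100/4 = 151.70250
Σ(xᵢ − x̄)³ = 7131.2160 ⇒ m₃ = 7131.2160/4 = 1782.80400
m₂^(3/2) = 151.70250^(1.5) = 1868.48281
g_1 = m₃ / m₂^(3/2) = 1782.80400 / 1868.48281 ≈ 0.954

0.954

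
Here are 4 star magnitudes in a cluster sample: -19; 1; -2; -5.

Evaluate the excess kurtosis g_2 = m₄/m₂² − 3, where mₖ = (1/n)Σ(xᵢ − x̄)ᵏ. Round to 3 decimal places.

-0.857

x̄ = -6.2500
Σ(xᵢ − x̄)² = 234.7500 ⇒ m₂ = 58.68750
Σ(xᵢ − x̄)⁴ = 29518.0781 ⇒ m₄ = 7379.51953
m₂² = 3444.22266
g_2 = m₄/m₂² − 3 = 2.14258 − 3 ≈ -0.857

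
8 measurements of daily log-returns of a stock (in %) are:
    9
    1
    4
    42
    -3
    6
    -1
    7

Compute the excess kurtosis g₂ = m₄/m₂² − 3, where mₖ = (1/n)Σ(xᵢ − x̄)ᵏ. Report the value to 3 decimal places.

x̄ = 8.1250
Σ(xᵢ − x̄)² = 1428.8750 ⇒ m₂ = 178.60938
Σ(xᵢ − x̄)⁴ = 1341932.4629 ⇒ m₄ = 167741.55786
m₂² = 31901.30884
g₂ = m₄/m₂² − 3 = 5.25814 − 3 ≈ 2.258

2.258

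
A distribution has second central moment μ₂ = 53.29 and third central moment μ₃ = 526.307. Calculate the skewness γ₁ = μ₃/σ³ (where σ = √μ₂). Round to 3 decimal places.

1.353

σ = √μ₂ = √53.29 = 7.30000
σ³ = μ₂^(3/2) = 389.01700
γ₁ = μ₃/σ³ = 526.307 / 389.01700 ≈ 1.353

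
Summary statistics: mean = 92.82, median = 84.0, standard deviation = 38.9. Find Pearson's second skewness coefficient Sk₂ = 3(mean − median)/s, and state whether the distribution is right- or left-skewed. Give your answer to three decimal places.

Sk₂ = 3(92.82 − 84.0) / 38.9 = 3 × 8.8200 / 38.9
    = 26.4600 / 38.9 ≈ 0.680
Sk₂ > 0 ⇒ mean > median ⇒ right-skewed (positive skew).

0.680, right-skewed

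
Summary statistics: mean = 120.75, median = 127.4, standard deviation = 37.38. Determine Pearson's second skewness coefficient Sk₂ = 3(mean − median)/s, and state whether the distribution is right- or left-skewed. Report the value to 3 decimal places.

-0.534, left-skewed

Sk₂ = 3(120.75 − 127.4) / 37.38 = 3 × -6.6500 / 37.38
    = -19.9500 / 37.38 ≈ -0.534
Sk₂ < 0 ⇒ mean < median ⇒ left-skewed (negative skew).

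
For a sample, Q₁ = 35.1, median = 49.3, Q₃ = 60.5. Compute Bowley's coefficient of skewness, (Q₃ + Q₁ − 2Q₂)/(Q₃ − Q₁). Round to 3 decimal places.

numerator: Q₃ + Q₁ − 2Q₂ = 60.5 + 35.1 − 2×49.3 = -3.0000
denominator: Q₃ − Q₁ = 60.5 − 35.1 = 25.4000
Bowley skewness = -3.0000 / 25.4000 ≈ -0.118

-0.118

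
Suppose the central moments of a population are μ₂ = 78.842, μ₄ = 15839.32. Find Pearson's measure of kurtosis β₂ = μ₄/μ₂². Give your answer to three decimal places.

μ₂² = 78.842² = 6216.06096
μ₄/μ₂² = 15839.32 / 6216.06096 = 2.54813
β₂ ≈ 2.548

2.548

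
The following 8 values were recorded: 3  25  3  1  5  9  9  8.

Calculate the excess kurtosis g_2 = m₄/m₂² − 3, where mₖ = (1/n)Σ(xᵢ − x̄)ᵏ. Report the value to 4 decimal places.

x̄ = 7.8750
Σ(xᵢ − x̄)² = 398.8750 ⇒ m₂ = 49.85938
Σ(xᵢ − x̄)⁴ = 89439.9004 ⇒ m₄ = 11179.98755
m₂² = 2485.95728
g_2 = m₄/m₂² − 3 = 4.49726 − 3 ≈ 1.4973

1.4973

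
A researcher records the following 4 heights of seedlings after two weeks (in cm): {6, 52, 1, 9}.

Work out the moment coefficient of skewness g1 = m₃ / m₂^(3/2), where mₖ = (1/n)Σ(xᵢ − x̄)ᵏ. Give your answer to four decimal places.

x̄ = (6 + 52 + 1 + 9) / 4 = 17.0000
deviations (xᵢ − x̄): -11.0000, 35.0000, -16.0000, -8.0000
Σ(xᵢ − x̄)² = 1666.0000 ⇒ m₂ = 1666.0000/4 = 416.50000
Σ(xᵢ − x̄)³ = 36936.0000 ⇒ m₃ = 36936.0000/4 = 9234.00000
m₂^(3/2) = 416.50000^(1.5) = 8500.07012
g1 = m₃ / m₂^(3/2) = 9234.00000 / 8500.07012 ≈ 1.0863

1.0863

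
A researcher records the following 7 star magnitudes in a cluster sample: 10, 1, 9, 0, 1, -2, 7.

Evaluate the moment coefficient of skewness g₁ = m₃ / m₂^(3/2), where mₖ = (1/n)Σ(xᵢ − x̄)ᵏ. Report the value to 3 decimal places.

x̄ = (10 + 1 + 9 + 0 + 1 - 2 + 7) / 7 = 3.7143
deviations (xᵢ − x̄): 6.2857, -2.7143, 5.2857, -3.7143, -2.7143, -5.7143, 3.2857
Σ(xᵢ − x̄)² = 139.4286 ⇒ m₂ = 139.4286/7 = 19.91837
Σ(xᵢ − x̄)³ = 153.6735 ⇒ m₃ = 153.6735/7 = 21.95335
m₂^(3/2) = 19.91837^(1.5) = 88.89567
g₁ = m₃ / m₂^(3/2) = 21.95335 / 88.89567 ≈ 0.247

0.247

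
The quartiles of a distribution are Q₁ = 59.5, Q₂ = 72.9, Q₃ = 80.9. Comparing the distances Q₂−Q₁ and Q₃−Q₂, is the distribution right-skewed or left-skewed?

Q₂ − Q₁ = 13.4;  Q₃ − Q₂ = 8.0
Q₂ − Q₁ > Q₃ − Q₂ ⇒ the lower half is more spread out ⇒ left-skewed.

left-skewed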